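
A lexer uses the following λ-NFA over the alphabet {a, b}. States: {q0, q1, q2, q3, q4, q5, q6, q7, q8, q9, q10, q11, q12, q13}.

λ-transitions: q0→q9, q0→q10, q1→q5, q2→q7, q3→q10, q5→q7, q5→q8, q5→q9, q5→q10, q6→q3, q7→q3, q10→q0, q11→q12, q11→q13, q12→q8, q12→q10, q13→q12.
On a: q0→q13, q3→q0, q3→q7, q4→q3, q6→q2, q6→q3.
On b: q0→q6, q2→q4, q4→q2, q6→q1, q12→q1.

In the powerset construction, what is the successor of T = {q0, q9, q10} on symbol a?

{q0, q8, q9, q10, q12, q13}

q0 on a → {q13}.
No a-transition from q9, q10.
Union after reading a: {q13}.
Now take the λ-closure:
From q13 via λ: add q12.
From q12 via λ: add q8, q10.
From q10 via λ: add q0.
From q0 via λ: add q9.
No new states can be added; the closed set is {q0, q8, q9, q10, q12, q13}.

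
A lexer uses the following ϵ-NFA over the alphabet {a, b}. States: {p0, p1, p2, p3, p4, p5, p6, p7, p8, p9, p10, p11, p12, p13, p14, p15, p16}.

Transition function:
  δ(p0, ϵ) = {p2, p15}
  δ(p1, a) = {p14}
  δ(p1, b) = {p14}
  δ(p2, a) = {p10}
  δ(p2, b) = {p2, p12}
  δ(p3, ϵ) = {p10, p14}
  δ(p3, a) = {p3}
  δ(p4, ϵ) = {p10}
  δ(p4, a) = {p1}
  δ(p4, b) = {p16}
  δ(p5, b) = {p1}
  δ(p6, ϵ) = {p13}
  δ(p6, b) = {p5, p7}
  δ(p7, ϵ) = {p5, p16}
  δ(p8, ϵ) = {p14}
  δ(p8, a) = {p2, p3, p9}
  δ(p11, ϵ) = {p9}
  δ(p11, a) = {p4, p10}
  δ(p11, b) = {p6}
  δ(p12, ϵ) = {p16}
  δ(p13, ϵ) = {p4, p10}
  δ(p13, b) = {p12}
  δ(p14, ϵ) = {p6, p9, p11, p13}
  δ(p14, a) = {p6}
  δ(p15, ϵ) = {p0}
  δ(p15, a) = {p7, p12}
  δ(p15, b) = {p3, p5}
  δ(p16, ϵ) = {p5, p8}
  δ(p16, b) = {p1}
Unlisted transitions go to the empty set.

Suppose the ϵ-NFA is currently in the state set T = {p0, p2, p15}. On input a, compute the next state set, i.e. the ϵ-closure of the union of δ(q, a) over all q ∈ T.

{p4, p5, p6, p7, p8, p9, p10, p11, p12, p13, p14, p16}

p2 on a → {p10}.
p15 on a → {p7, p12}.
No a-transition from p0.
Union after reading a: {p7, p10, p12}.
Now take the ϵ-closure:
From p7 via ϵ: add p5, p16.
From p16 via ϵ: add p8.
From p8 via ϵ: add p14.
From p14 via ϵ: add p6, p9, p11, p13.
From p13 via ϵ: add p4.
No new states can be added; the closed set is {p4, p5, p6, p7, p8, p9, p10, p11, p12, p13, p14, p16}.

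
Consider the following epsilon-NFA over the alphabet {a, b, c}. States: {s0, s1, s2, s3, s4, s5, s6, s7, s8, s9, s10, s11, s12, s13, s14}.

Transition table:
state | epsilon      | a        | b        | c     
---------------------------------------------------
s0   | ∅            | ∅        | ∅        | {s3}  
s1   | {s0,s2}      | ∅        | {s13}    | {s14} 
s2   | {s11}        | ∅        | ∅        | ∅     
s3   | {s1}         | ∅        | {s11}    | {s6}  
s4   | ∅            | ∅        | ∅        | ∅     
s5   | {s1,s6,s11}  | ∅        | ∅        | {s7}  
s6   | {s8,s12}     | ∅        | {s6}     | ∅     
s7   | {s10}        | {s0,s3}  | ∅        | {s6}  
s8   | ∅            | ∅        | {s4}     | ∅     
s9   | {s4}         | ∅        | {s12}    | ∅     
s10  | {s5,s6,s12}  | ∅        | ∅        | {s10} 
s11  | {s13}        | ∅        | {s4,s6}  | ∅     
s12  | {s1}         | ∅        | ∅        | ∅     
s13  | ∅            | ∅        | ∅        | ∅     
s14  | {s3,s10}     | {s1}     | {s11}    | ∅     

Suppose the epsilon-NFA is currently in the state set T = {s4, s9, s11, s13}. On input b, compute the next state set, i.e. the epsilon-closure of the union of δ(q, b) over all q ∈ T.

{s0, s1, s2, s4, s6, s8, s11, s12, s13}

s9 on b → {s12}.
s11 on b → {s4, s6}.
No b-transition from s4, s13.
Union after reading b: {s4, s6, s12}.
Now take the epsilon-closure:
From s6 via epsilon: add s8.
From s12 via epsilon: add s1.
From s1 via epsilon: add s0, s2.
From s2 via epsilon: add s11.
From s11 via epsilon: add s13.
No new states can be added; the closed set is {s0, s1, s2, s4, s6, s8, s11, s12, s13}.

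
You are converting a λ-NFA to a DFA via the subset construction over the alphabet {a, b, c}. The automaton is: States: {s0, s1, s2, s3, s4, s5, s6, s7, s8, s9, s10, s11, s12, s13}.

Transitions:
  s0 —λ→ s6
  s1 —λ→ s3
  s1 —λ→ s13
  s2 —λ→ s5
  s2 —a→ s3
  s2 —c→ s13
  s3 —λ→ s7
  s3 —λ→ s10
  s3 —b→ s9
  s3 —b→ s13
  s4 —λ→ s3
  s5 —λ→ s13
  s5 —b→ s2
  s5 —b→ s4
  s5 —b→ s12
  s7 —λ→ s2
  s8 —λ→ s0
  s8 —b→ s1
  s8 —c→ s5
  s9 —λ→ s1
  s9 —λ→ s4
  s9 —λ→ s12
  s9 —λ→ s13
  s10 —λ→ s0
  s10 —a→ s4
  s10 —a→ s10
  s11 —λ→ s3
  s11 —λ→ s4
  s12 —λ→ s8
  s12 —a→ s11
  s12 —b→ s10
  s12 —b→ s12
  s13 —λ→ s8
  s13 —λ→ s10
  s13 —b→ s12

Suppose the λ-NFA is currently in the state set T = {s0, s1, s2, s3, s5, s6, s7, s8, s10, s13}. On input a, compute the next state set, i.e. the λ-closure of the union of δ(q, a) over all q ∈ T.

s2 on a → {s3}.
s10 on a → {s4, s10}.
No a-transition from s0, s1, s3, s5, s6, s7, s8, s13.
Union after reading a: {s3, s4, s10}.
Now take the λ-closure:
From s3 via λ: add s7.
From s10 via λ: add s0.
From s0 via λ: add s6.
From s7 via λ: add s2.
From s2 via λ: add s5.
From s5 via λ: add s13.
From s13 via λ: add s8.
No new states can be added; the closed set is {s0, s2, s3, s4, s5, s6, s7, s8, s10, s13}.

{s0, s2, s3, s4, s5, s6, s7, s8, s10, s13}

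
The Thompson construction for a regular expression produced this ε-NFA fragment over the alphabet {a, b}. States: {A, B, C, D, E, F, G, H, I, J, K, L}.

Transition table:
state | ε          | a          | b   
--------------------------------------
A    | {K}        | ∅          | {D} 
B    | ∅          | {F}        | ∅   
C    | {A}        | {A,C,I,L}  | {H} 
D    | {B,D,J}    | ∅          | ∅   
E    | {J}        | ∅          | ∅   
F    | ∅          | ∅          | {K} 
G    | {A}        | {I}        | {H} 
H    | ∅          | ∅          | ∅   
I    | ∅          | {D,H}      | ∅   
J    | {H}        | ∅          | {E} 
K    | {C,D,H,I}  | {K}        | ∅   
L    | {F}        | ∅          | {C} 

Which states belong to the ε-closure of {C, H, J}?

{A, B, C, D, H, I, J, K}

Start with {C, H, J}.
From C via ε: add A.
From A via ε: add K.
From K via ε: add D, I.
From D via ε: add B.
No new states can be added; the closed set is {A, B, C, D, H, I, J, K}.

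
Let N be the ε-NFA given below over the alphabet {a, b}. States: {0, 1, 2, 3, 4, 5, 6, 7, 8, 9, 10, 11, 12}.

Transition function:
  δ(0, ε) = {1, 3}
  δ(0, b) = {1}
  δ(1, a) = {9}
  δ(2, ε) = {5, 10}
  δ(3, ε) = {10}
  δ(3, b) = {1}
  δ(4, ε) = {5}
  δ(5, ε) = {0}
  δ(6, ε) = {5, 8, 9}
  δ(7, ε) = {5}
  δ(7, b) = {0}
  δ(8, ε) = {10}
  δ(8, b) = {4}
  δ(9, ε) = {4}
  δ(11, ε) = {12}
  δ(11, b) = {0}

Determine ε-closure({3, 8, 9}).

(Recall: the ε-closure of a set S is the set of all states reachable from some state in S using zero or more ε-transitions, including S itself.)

Start with {3, 8, 9}.
From 3 via ε: add 10.
From 9 via ε: add 4.
From 4 via ε: add 5.
From 5 via ε: add 0.
From 0 via ε: add 1.
No new states can be added; the closed set is {0, 1, 3, 4, 5, 8, 9, 10}.

{0, 1, 3, 4, 5, 8, 9, 10}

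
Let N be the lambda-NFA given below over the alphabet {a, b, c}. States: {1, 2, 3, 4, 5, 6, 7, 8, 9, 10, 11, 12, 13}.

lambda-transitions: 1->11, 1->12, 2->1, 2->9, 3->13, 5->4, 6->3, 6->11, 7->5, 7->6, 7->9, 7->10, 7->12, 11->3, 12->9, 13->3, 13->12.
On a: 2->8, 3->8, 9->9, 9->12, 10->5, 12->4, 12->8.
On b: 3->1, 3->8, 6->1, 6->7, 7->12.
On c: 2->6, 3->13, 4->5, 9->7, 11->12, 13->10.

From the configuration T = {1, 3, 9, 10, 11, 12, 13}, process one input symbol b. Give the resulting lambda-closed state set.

3 on b → {1, 8}.
No b-transition from 1, 9, 10, 11, 12, 13.
Union after reading b: {1, 8}.
Now take the lambda-closure:
From 1 via lambda: add 11, 12.
From 11 via lambda: add 3.
From 12 via lambda: add 9.
From 3 via lambda: add 13.
No new states can be added; the closed set is {1, 3, 8, 9, 11, 12, 13}.

{1, 3, 8, 9, 11, 12, 13}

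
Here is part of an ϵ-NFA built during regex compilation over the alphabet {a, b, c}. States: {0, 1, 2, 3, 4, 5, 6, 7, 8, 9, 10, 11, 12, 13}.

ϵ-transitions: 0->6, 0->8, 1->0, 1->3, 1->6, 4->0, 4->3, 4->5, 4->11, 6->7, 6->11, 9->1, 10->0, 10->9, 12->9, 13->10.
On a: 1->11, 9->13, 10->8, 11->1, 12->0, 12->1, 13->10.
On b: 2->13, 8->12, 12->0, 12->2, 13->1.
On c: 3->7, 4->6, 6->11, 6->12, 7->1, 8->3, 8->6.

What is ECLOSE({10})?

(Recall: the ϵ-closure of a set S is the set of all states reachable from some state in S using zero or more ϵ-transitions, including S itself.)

{0, 1, 3, 6, 7, 8, 9, 10, 11}

Start with {10}.
From 10 via ϵ: add 0, 9.
From 0 via ϵ: add 6, 8.
From 9 via ϵ: add 1.
From 1 via ϵ: add 3.
From 6 via ϵ: add 7, 11.
No new states can be added; the closed set is {0, 1, 3, 6, 7, 8, 9, 10, 11}.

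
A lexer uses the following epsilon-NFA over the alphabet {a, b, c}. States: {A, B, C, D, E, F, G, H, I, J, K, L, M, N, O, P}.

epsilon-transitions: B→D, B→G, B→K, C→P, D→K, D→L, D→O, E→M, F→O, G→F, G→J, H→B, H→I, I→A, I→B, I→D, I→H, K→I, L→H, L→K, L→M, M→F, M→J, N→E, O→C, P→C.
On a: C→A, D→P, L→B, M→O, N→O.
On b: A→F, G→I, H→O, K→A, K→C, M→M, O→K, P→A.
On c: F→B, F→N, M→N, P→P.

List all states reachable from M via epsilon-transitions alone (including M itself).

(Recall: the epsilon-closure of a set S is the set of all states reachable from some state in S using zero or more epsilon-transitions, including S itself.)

Start with {M}.
From M via epsilon: add F, J.
From F via epsilon: add O.
From O via epsilon: add C.
From C via epsilon: add P.
No new states can be added; the closed set is {C, F, J, M, O, P}.

{C, F, J, M, O, P}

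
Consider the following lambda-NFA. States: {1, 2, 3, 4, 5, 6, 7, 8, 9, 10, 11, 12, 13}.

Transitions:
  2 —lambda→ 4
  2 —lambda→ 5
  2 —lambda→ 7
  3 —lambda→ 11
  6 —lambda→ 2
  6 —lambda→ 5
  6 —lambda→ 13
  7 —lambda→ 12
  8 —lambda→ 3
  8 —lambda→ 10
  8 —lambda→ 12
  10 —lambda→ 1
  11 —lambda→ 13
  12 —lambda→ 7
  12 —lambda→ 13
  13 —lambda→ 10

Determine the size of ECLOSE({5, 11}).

Start with {5, 11}.
From 11 via lambda: add 13.
From 13 via lambda: add 10.
From 10 via lambda: add 1.
lambda-closure = {1, 5, 10, 11, 13}, which has 5 states.

5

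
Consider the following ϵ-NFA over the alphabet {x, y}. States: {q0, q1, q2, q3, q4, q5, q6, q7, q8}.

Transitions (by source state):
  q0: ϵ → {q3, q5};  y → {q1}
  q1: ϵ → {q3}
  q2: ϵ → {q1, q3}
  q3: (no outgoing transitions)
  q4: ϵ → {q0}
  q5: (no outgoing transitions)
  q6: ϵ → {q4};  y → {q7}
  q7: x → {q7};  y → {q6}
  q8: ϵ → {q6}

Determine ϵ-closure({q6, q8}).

Start with {q6, q8}.
From q6 via ϵ: add q4.
From q4 via ϵ: add q0.
From q0 via ϵ: add q3, q5.
No new states can be added; the closed set is {q0, q3, q4, q5, q6, q8}.

{q0, q3, q4, q5, q6, q8}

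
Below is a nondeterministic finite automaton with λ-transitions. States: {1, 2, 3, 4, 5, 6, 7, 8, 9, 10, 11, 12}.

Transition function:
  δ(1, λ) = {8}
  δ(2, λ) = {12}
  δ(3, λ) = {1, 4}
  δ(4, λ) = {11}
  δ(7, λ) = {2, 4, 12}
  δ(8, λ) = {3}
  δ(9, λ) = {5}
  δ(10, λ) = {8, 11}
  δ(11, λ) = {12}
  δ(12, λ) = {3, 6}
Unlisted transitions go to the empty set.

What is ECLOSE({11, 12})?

{1, 3, 4, 6, 8, 11, 12}

Start with {11, 12}.
From 12 via λ: add 3, 6.
From 3 via λ: add 1, 4.
From 1 via λ: add 8.
No new states can be added; the closed set is {1, 3, 4, 6, 8, 11, 12}.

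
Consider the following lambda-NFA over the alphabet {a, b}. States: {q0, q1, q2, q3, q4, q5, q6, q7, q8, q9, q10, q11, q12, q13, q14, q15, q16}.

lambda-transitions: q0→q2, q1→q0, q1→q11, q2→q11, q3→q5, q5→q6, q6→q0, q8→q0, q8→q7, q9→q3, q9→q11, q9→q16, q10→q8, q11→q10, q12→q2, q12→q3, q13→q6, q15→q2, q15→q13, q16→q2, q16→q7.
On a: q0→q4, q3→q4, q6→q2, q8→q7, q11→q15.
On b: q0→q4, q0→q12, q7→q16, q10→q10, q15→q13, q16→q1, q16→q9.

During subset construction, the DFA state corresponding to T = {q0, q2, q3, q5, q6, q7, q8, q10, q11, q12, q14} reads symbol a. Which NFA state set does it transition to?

{q0, q2, q4, q6, q7, q8, q10, q11, q13, q15}

q0 on a → {q4}.
q3 on a → {q4}.
q6 on a → {q2}.
q8 on a → {q7}.
q11 on a → {q15}.
No a-transition from q2, q5, q7, q10, q12, q14.
Union after reading a: {q2, q4, q7, q15}.
Now take the lambda-closure:
From q2 via lambda: add q11.
From q15 via lambda: add q13.
From q11 via lambda: add q10.
From q13 via lambda: add q6.
From q6 via lambda: add q0.
From q10 via lambda: add q8.
No new states can be added; the closed set is {q0, q2, q4, q6, q7, q8, q10, q11, q13, q15}.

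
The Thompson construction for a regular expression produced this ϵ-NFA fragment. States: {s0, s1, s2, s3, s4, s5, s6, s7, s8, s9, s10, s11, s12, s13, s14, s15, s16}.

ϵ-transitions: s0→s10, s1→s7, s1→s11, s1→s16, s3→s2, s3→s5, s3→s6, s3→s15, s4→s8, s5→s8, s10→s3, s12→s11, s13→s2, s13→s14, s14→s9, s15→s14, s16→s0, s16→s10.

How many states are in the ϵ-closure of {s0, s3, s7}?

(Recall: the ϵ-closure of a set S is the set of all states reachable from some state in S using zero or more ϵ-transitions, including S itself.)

Start with {s0, s3, s7}.
From s0 via ϵ: add s10.
From s3 via ϵ: add s2, s5, s6, s15.
From s5 via ϵ: add s8.
From s15 via ϵ: add s14.
From s14 via ϵ: add s9.
ϵ-closure = {s0, s2, s3, s5, s6, s7, s8, s9, s10, s14, s15}, which has 11 states.

11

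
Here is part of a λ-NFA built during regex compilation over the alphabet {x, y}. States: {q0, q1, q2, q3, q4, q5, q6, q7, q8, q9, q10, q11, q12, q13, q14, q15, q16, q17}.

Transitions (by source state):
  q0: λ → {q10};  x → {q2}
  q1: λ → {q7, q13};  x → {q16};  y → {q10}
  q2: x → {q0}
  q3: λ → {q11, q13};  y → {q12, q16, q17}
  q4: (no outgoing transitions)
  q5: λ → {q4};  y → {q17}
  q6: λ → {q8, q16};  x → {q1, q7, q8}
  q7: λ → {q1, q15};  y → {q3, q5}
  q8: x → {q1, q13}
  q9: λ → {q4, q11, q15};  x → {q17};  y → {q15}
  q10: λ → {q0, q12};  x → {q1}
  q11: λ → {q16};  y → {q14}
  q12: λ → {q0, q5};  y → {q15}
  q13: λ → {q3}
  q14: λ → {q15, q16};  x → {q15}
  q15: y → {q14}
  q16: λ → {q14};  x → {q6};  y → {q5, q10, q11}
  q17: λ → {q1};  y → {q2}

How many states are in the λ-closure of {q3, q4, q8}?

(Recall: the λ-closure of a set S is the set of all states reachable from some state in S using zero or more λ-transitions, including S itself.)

Start with {q3, q4, q8}.
From q3 via λ: add q11, q13.
From q11 via λ: add q16.
From q16 via λ: add q14.
From q14 via λ: add q15.
λ-closure = {q3, q4, q8, q11, q13, q14, q15, q16}, which has 8 states.

8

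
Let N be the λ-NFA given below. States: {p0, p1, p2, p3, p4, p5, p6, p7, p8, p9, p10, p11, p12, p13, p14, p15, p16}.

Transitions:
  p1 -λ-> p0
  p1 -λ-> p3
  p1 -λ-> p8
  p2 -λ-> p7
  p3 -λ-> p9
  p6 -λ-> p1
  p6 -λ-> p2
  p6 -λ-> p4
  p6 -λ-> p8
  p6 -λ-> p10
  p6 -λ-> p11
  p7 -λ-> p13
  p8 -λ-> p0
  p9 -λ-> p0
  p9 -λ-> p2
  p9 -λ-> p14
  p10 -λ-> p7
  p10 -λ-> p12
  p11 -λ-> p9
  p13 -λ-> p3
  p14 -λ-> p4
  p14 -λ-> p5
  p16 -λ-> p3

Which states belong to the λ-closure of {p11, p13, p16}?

Start with {p11, p13, p16}.
From p11 via λ: add p9.
From p13 via λ: add p3.
From p9 via λ: add p0, p2, p14.
From p2 via λ: add p7.
From p14 via λ: add p4, p5.
No new states can be added; the closed set is {p0, p2, p3, p4, p5, p7, p9, p11, p13, p14, p16}.

{p0, p2, p3, p4, p5, p7, p9, p11, p13, p14, p16}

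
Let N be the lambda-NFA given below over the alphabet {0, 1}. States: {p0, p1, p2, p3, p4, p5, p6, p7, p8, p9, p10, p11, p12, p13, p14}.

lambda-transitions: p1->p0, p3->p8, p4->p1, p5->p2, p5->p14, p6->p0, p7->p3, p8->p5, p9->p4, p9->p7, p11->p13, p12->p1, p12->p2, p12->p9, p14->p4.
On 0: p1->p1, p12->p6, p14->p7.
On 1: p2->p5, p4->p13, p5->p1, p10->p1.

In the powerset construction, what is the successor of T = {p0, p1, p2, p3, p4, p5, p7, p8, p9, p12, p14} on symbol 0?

{p0, p1, p2, p3, p4, p5, p6, p7, p8, p14}

p1 on 0 → {p1}.
p12 on 0 → {p6}.
p14 on 0 → {p7}.
No 0-transition from p0, p2, p3, p4, p5, p7, p8, p9.
Union after reading 0: {p1, p6, p7}.
Now take the lambda-closure:
From p1 via lambda: add p0.
From p7 via lambda: add p3.
From p3 via lambda: add p8.
From p8 via lambda: add p5.
From p5 via lambda: add p2, p14.
From p14 via lambda: add p4.
No new states can be added; the closed set is {p0, p1, p2, p3, p4, p5, p6, p7, p8, p14}.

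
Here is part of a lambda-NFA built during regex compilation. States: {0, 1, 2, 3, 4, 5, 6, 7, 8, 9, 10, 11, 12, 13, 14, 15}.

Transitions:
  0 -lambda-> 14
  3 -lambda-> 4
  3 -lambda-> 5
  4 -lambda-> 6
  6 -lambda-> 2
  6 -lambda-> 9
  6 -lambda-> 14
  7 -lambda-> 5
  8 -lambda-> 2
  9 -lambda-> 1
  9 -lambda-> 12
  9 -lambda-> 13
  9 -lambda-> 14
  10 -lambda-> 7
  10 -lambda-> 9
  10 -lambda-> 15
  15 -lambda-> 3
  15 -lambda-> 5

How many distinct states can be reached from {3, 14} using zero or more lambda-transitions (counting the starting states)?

10

Start with {3, 14}.
From 3 via lambda: add 4, 5.
From 4 via lambda: add 6.
From 6 via lambda: add 2, 9.
From 9 via lambda: add 1, 12, 13.
lambda-closure = {1, 2, 3, 4, 5, 6, 9, 12, 13, 14}, which has 10 states.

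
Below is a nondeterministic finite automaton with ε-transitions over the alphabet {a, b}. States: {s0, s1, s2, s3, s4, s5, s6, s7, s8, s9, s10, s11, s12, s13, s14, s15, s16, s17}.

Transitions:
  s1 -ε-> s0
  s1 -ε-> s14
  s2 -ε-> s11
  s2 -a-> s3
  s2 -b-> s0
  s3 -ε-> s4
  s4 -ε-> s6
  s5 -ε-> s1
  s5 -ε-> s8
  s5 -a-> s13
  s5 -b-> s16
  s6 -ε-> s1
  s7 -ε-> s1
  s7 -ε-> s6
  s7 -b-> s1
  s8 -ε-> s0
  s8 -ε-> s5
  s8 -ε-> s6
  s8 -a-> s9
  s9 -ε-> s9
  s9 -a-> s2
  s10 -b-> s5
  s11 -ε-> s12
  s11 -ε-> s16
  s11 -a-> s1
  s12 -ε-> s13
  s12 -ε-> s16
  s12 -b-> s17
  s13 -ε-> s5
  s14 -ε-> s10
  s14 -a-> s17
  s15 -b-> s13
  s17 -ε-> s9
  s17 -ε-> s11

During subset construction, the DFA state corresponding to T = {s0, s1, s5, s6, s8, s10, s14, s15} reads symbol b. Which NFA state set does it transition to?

{s0, s1, s5, s6, s8, s10, s13, s14, s16}

s5 on b → {s16}.
s10 on b → {s5}.
s15 on b → {s13}.
No b-transition from s0, s1, s6, s8, s14.
Union after reading b: {s5, s13, s16}.
Now take the ε-closure:
From s5 via ε: add s1, s8.
From s1 via ε: add s0, s14.
From s8 via ε: add s6.
From s14 via ε: add s10.
No new states can be added; the closed set is {s0, s1, s5, s6, s8, s10, s13, s14, s16}.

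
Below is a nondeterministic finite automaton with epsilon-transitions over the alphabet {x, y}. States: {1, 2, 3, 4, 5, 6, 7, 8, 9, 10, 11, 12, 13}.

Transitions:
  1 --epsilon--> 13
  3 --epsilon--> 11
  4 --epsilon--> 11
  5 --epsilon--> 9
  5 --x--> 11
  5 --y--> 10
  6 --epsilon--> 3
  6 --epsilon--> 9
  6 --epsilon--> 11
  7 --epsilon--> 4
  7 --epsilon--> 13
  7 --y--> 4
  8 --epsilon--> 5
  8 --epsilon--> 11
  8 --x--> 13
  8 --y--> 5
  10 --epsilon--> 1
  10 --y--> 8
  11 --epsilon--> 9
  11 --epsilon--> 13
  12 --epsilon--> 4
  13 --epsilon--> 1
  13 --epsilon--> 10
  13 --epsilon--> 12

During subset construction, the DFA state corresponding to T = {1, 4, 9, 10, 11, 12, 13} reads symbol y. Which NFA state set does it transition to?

{1, 4, 5, 8, 9, 10, 11, 12, 13}

10 on y → {8}.
No y-transition from 1, 4, 9, 11, 12, 13.
Union after reading y: {8}.
Now take the epsilon-closure:
From 8 via epsilon: add 5, 11.
From 5 via epsilon: add 9.
From 11 via epsilon: add 13.
From 13 via epsilon: add 1, 10, 12.
From 12 via epsilon: add 4.
No new states can be added; the closed set is {1, 4, 5, 8, 9, 10, 11, 12, 13}.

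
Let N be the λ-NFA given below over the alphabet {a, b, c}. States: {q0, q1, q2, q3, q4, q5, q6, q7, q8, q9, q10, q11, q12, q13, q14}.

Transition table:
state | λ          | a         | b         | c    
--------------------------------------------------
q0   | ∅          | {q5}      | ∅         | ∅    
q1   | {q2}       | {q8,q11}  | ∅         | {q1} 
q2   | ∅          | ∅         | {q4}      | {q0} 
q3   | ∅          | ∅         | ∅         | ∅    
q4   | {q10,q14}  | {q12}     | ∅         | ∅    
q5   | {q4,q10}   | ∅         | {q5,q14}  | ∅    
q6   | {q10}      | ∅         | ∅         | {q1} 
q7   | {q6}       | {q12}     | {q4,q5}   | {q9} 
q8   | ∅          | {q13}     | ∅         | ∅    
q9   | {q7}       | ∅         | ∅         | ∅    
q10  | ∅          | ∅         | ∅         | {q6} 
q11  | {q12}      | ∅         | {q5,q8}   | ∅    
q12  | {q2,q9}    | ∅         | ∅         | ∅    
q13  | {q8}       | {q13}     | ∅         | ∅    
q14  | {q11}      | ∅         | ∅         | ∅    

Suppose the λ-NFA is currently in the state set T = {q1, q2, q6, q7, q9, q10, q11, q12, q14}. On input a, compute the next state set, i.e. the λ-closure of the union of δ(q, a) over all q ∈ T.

{q2, q6, q7, q8, q9, q10, q11, q12}

q1 on a → {q8, q11}.
q7 on a → {q12}.
No a-transition from q2, q6, q9, q10, q11, q12, q14.
Union after reading a: {q8, q11, q12}.
Now take the λ-closure:
From q12 via λ: add q2, q9.
From q9 via λ: add q7.
From q7 via λ: add q6.
From q6 via λ: add q10.
No new states can be added; the closed set is {q2, q6, q7, q8, q9, q10, q11, q12}.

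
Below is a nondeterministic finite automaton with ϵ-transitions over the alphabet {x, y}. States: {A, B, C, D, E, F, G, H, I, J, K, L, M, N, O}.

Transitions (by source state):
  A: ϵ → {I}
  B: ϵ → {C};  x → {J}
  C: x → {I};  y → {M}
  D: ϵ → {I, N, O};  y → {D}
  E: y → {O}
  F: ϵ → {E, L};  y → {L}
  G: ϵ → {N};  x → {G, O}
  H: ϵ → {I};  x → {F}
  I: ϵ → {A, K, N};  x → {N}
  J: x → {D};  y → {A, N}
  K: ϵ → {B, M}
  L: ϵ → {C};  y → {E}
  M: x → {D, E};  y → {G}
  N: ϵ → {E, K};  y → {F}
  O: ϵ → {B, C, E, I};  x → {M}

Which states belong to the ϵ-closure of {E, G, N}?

Start with {E, G, N}.
From N via ϵ: add K.
From K via ϵ: add B, M.
From B via ϵ: add C.
No new states can be added; the closed set is {B, C, E, G, K, M, N}.

{B, C, E, G, K, M, N}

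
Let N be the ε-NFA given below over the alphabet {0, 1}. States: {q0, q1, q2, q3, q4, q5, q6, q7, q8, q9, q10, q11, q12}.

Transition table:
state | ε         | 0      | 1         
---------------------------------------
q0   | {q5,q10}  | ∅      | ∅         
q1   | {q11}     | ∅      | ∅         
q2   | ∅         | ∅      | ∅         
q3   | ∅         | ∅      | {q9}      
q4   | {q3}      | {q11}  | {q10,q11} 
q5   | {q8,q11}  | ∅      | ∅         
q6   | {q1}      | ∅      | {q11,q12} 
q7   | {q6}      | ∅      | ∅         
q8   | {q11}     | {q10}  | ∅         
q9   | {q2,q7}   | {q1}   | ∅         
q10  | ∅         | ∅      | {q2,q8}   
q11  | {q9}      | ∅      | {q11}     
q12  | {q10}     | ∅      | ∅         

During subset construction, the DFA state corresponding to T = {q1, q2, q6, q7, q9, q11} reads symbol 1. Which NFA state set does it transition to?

{q1, q2, q6, q7, q9, q10, q11, q12}

q6 on 1 → {q11, q12}.
q11 on 1 → {q11}.
No 1-transition from q1, q2, q7, q9.
Union after reading 1: {q11, q12}.
Now take the ε-closure:
From q11 via ε: add q9.
From q12 via ε: add q10.
From q9 via ε: add q2, q7.
From q7 via ε: add q6.
From q6 via ε: add q1.
No new states can be added; the closed set is {q1, q2, q6, q7, q9, q10, q11, q12}.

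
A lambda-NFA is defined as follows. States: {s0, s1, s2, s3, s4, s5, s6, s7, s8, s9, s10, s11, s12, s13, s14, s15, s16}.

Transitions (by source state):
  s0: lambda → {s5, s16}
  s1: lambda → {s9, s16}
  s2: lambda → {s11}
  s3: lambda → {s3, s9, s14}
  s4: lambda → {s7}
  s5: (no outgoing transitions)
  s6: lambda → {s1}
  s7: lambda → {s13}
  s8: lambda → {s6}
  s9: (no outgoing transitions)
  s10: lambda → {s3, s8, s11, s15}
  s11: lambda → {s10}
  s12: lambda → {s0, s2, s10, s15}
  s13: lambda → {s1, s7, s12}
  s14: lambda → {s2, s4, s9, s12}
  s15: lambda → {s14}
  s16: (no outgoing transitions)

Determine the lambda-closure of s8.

{s1, s6, s8, s9, s16}

Start with {s8}.
From s8 via lambda: add s6.
From s6 via lambda: add s1.
From s1 via lambda: add s9, s16.
No new states can be added; the closed set is {s1, s6, s8, s9, s16}.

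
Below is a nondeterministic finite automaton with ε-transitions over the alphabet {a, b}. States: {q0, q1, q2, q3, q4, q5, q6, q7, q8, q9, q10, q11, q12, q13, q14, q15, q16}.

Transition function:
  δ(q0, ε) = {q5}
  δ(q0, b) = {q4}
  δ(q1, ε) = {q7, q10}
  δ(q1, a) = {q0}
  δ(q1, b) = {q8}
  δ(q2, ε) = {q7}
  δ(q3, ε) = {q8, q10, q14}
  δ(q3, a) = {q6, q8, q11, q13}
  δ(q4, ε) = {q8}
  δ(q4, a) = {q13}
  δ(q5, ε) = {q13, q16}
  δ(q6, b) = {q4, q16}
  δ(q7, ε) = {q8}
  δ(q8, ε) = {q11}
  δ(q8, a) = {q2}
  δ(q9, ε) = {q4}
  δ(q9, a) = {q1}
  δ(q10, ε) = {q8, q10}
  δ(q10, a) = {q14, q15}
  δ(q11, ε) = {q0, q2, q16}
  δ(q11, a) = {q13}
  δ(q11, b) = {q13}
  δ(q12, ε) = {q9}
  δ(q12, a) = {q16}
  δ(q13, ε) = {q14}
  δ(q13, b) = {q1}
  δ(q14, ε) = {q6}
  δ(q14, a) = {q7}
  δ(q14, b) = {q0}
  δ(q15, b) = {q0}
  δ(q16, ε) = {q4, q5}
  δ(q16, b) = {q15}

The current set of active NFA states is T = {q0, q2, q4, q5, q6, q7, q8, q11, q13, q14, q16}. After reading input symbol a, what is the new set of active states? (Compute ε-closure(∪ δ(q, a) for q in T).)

{q0, q2, q4, q5, q6, q7, q8, q11, q13, q14, q16}

q4 on a → {q13}.
q8 on a → {q2}.
q11 on a → {q13}.
q14 on a → {q7}.
No a-transition from q0, q2, q5, q6, q7, q13, q16.
Union after reading a: {q2, q7, q13}.
Now take the ε-closure:
From q7 via ε: add q8.
From q13 via ε: add q14.
From q8 via ε: add q11.
From q14 via ε: add q6.
From q11 via ε: add q0, q16.
From q0 via ε: add q5.
From q16 via ε: add q4.
No new states can be added; the closed set is {q0, q2, q4, q5, q6, q7, q8, q11, q13, q14, q16}.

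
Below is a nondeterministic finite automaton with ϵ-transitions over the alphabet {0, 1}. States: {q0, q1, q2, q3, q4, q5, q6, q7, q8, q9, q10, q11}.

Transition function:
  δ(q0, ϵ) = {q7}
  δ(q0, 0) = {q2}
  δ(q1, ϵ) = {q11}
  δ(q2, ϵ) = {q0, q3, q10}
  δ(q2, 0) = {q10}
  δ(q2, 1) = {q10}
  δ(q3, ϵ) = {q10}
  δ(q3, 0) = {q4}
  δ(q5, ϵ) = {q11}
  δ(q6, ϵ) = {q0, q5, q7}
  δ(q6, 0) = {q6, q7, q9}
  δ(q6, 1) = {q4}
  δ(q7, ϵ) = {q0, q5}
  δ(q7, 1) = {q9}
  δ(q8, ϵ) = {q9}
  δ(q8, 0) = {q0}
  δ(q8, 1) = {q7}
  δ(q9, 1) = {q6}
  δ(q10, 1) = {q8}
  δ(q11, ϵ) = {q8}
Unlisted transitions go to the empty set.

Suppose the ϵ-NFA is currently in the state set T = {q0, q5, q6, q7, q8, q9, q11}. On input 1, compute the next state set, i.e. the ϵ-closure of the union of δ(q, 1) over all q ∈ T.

q6 on 1 → {q4}.
q7 on 1 → {q9}.
q8 on 1 → {q7}.
q9 on 1 → {q6}.
No 1-transition from q0, q5, q11.
Union after reading 1: {q4, q6, q7, q9}.
Now take the ϵ-closure:
From q6 via ϵ: add q0, q5.
From q5 via ϵ: add q11.
From q11 via ϵ: add q8.
No new states can be added; the closed set is {q0, q4, q5, q6, q7, q8, q9, q11}.

{q0, q4, q5, q6, q7, q8, q9, q11}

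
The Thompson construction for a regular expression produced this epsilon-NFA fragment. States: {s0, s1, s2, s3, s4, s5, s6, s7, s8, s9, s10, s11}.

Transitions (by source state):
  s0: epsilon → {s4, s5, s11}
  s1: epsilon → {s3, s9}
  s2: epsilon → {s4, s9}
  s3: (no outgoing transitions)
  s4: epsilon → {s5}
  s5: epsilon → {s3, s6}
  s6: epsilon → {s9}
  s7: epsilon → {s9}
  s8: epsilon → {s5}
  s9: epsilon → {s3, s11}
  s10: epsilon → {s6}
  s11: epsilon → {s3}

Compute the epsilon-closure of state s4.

Start with {s4}.
From s4 via epsilon: add s5.
From s5 via epsilon: add s3, s6.
From s6 via epsilon: add s9.
From s9 via epsilon: add s11.
No new states can be added; the closed set is {s3, s4, s5, s6, s9, s11}.

{s3, s4, s5, s6, s9, s11}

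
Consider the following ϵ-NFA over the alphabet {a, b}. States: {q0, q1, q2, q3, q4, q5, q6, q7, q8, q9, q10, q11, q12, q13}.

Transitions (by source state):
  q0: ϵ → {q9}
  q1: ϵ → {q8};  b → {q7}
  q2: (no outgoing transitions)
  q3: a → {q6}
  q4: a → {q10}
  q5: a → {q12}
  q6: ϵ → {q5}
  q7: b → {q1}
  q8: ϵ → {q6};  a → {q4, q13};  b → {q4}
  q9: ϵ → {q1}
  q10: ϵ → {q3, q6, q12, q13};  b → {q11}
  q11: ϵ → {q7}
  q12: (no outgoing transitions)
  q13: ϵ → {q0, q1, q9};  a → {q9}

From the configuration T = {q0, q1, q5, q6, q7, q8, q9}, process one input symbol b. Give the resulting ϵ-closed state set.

q1 on b → {q7}.
q7 on b → {q1}.
q8 on b → {q4}.
No b-transition from q0, q5, q6, q9.
Union after reading b: {q1, q4, q7}.
Now take the ϵ-closure:
From q1 via ϵ: add q8.
From q8 via ϵ: add q6.
From q6 via ϵ: add q5.
No new states can be added; the closed set is {q1, q4, q5, q6, q7, q8}.

{q1, q4, q5, q6, q7, q8}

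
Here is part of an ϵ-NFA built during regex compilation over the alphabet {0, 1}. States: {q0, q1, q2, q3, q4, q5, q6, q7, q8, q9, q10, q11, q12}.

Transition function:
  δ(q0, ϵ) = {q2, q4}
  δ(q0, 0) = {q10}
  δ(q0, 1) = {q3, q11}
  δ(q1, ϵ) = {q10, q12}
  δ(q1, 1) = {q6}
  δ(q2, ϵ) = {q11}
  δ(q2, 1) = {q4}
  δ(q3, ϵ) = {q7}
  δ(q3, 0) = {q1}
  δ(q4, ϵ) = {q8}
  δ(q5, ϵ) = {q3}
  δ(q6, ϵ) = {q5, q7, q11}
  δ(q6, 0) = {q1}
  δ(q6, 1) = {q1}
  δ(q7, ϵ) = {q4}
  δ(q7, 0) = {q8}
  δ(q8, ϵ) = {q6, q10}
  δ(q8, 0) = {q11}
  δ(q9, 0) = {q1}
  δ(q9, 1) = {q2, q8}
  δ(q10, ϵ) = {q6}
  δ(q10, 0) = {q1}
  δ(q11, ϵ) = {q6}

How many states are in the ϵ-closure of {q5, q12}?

Start with {q5, q12}.
From q5 via ϵ: add q3.
From q3 via ϵ: add q7.
From q7 via ϵ: add q4.
From q4 via ϵ: add q8.
From q8 via ϵ: add q6, q10.
From q6 via ϵ: add q11.
ϵ-closure = {q3, q4, q5, q6, q7, q8, q10, q11, q12}, which has 9 states.

9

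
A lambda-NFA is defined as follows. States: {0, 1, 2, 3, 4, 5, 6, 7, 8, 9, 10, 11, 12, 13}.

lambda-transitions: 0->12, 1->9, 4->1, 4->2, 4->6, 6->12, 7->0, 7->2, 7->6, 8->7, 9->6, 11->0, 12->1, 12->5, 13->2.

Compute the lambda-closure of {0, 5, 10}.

{0, 1, 5, 6, 9, 10, 12}

Start with {0, 5, 10}.
From 0 via lambda: add 12.
From 12 via lambda: add 1.
From 1 via lambda: add 9.
From 9 via lambda: add 6.
No new states can be added; the closed set is {0, 1, 5, 6, 9, 10, 12}.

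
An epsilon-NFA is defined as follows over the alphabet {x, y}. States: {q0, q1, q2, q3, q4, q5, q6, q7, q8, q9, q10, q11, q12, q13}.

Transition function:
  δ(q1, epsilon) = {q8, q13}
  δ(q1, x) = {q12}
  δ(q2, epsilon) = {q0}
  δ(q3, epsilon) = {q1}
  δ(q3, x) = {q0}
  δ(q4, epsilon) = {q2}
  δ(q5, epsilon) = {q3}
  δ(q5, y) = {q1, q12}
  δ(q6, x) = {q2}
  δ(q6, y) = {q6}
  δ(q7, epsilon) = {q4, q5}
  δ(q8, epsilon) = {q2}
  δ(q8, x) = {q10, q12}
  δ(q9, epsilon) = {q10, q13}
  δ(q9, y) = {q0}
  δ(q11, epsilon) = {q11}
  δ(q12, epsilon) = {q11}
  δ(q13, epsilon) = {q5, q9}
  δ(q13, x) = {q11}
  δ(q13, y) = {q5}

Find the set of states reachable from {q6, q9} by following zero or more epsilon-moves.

Start with {q6, q9}.
From q9 via epsilon: add q10, q13.
From q13 via epsilon: add q5.
From q5 via epsilon: add q3.
From q3 via epsilon: add q1.
From q1 via epsilon: add q8.
From q8 via epsilon: add q2.
From q2 via epsilon: add q0.
No new states can be added; the closed set is {q0, q1, q2, q3, q5, q6, q8, q9, q10, q13}.

{q0, q1, q2, q3, q5, q6, q8, q9, q10, q13}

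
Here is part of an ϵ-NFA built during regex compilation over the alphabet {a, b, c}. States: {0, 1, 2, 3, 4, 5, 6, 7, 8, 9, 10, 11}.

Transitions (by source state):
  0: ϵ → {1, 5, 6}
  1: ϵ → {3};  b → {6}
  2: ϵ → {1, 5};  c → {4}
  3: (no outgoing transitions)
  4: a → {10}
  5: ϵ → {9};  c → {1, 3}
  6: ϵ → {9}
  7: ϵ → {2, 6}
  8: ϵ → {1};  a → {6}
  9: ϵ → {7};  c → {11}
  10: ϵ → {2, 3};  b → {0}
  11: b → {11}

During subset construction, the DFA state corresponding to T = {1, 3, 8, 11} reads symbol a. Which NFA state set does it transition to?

8 on a → {6}.
No a-transition from 1, 3, 11.
Union after reading a: {6}.
Now take the ϵ-closure:
From 6 via ϵ: add 9.
From 9 via ϵ: add 7.
From 7 via ϵ: add 2.
From 2 via ϵ: add 1, 5.
From 1 via ϵ: add 3.
No new states can be added; the closed set is {1, 2, 3, 5, 6, 7, 9}.

{1, 2, 3, 5, 6, 7, 9}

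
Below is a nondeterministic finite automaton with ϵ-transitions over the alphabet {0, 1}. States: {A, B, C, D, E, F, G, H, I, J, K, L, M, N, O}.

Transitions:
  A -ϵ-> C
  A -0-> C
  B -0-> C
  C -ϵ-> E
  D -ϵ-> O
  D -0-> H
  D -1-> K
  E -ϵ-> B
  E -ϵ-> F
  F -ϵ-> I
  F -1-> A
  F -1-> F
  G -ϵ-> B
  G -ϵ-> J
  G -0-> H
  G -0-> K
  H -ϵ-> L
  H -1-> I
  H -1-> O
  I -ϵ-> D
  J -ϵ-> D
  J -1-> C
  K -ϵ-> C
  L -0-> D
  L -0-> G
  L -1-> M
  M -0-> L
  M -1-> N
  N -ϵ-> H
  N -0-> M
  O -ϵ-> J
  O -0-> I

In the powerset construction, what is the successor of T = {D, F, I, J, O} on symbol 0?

{D, H, I, J, L, O}

D on 0 → {H}.
O on 0 → {I}.
No 0-transition from F, I, J.
Union after reading 0: {H, I}.
Now take the ϵ-closure:
From H via ϵ: add L.
From I via ϵ: add D.
From D via ϵ: add O.
From O via ϵ: add J.
No new states can be added; the closed set is {D, H, I, J, L, O}.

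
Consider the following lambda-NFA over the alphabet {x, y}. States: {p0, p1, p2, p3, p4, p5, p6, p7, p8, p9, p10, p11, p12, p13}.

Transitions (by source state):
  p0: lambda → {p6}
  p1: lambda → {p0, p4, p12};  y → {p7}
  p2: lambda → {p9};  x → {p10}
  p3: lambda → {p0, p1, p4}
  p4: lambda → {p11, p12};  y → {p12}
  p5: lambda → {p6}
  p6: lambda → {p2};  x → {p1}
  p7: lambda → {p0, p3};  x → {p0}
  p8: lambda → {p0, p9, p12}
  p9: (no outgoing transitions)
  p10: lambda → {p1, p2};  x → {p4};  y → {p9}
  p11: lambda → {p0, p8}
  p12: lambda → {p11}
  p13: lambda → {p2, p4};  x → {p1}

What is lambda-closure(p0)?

Start with {p0}.
From p0 via lambda: add p6.
From p6 via lambda: add p2.
From p2 via lambda: add p9.
No new states can be added; the closed set is {p0, p2, p6, p9}.

{p0, p2, p6, p9}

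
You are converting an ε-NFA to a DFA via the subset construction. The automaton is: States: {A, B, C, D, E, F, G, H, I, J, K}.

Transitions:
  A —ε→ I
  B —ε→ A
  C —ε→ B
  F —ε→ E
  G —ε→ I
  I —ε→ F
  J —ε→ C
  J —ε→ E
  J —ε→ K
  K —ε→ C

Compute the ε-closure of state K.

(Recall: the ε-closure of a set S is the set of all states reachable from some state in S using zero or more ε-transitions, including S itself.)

Start with {K}.
From K via ε: add C.
From C via ε: add B.
From B via ε: add A.
From A via ε: add I.
From I via ε: add F.
From F via ε: add E.
No new states can be added; the closed set is {A, B, C, E, F, I, K}.

{A, B, C, E, F, I, K}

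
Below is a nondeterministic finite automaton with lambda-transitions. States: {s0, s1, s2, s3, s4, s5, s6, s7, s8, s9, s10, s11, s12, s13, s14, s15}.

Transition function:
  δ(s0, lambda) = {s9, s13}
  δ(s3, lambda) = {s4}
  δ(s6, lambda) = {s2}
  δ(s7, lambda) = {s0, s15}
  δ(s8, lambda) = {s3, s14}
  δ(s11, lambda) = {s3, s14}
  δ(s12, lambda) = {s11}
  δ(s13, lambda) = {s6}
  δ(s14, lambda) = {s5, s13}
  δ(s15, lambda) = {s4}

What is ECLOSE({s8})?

{s2, s3, s4, s5, s6, s8, s13, s14}

Start with {s8}.
From s8 via lambda: add s3, s14.
From s3 via lambda: add s4.
From s14 via lambda: add s5, s13.
From s13 via lambda: add s6.
From s6 via lambda: add s2.
No new states can be added; the closed set is {s2, s3, s4, s5, s6, s8, s13, s14}.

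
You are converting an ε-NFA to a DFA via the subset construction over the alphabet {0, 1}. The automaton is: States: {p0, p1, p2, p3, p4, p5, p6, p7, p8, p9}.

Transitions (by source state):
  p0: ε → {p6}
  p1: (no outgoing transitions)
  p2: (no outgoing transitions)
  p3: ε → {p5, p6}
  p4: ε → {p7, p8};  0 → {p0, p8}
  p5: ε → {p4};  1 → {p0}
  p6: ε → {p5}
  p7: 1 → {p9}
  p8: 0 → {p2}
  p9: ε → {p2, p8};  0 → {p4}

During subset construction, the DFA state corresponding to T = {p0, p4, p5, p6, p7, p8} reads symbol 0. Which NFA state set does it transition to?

p4 on 0 → {p0, p8}.
p8 on 0 → {p2}.
No 0-transition from p0, p5, p6, p7.
Union after reading 0: {p0, p2, p8}.
Now take the ε-closure:
From p0 via ε: add p6.
From p6 via ε: add p5.
From p5 via ε: add p4.
From p4 via ε: add p7.
No new states can be added; the closed set is {p0, p2, p4, p5, p6, p7, p8}.

{p0, p2, p4, p5, p6, p7, p8}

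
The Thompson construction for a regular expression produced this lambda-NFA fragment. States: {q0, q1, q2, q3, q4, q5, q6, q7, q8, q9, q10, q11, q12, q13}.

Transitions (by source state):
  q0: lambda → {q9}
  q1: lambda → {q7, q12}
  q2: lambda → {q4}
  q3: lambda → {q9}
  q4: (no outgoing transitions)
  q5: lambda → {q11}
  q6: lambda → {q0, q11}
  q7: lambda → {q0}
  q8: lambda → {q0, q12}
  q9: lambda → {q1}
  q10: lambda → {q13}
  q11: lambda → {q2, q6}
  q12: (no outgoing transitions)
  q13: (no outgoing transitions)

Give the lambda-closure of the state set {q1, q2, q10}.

{q0, q1, q2, q4, q7, q9, q10, q12, q13}

Start with {q1, q2, q10}.
From q1 via lambda: add q7, q12.
From q2 via lambda: add q4.
From q10 via lambda: add q13.
From q7 via lambda: add q0.
From q0 via lambda: add q9.
No new states can be added; the closed set is {q0, q1, q2, q4, q7, q9, q10, q12, q13}.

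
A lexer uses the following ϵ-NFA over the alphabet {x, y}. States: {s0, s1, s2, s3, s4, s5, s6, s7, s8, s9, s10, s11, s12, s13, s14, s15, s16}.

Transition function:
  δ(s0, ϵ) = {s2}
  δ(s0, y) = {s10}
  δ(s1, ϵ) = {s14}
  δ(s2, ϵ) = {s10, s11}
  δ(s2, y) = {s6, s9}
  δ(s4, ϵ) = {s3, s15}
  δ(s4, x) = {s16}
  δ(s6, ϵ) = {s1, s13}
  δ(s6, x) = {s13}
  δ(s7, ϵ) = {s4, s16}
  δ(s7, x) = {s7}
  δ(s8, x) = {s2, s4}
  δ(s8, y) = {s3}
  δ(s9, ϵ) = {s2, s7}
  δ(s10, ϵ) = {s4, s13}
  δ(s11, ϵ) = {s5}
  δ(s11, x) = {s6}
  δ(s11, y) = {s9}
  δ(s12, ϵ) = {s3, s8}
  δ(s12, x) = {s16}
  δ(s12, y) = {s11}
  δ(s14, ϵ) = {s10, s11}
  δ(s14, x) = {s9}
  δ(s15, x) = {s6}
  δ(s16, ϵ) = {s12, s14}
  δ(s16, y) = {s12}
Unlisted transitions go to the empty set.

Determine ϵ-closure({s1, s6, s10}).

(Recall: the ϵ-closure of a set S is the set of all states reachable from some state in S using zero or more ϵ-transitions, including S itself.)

Start with {s1, s6, s10}.
From s1 via ϵ: add s14.
From s6 via ϵ: add s13.
From s10 via ϵ: add s4.
From s4 via ϵ: add s3, s15.
From s14 via ϵ: add s11.
From s11 via ϵ: add s5.
No new states can be added; the closed set is {s1, s3, s4, s5, s6, s10, s11, s13, s14, s15}.

{s1, s3, s4, s5, s6, s10, s11, s13, s14, s15}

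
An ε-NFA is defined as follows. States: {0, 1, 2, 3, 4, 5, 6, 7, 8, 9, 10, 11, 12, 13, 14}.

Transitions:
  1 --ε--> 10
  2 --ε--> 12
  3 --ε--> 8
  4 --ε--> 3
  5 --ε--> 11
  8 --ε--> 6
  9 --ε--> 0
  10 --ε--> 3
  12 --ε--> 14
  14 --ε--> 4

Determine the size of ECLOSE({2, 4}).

Start with {2, 4}.
From 2 via ε: add 12.
From 4 via ε: add 3.
From 3 via ε: add 8.
From 12 via ε: add 14.
From 8 via ε: add 6.
ε-closure = {2, 3, 4, 6, 8, 12, 14}, which has 7 states.

7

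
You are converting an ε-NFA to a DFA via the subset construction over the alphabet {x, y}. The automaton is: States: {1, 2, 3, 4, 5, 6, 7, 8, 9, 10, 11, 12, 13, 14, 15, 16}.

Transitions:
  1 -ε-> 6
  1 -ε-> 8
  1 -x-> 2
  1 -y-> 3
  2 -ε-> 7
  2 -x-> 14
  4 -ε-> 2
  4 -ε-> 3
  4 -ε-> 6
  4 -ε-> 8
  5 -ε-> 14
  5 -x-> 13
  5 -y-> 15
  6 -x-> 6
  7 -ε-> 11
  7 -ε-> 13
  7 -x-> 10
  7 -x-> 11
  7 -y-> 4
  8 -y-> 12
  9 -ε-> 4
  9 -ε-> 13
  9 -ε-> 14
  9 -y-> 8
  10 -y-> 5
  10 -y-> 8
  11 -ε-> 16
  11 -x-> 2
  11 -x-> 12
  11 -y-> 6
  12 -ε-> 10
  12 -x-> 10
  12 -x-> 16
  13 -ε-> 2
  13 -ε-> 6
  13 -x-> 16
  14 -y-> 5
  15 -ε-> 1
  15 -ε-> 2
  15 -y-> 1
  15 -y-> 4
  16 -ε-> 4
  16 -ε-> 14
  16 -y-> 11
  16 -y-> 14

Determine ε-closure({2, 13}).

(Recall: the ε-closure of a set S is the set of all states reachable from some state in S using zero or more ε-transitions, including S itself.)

Start with {2, 13}.
From 2 via ε: add 7.
From 13 via ε: add 6.
From 7 via ε: add 11.
From 11 via ε: add 16.
From 16 via ε: add 4, 14.
From 4 via ε: add 3, 8.
No new states can be added; the closed set is {2, 3, 4, 6, 7, 8, 11, 13, 14, 16}.

{2, 3, 4, 6, 7, 8, 11, 13, 14, 16}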